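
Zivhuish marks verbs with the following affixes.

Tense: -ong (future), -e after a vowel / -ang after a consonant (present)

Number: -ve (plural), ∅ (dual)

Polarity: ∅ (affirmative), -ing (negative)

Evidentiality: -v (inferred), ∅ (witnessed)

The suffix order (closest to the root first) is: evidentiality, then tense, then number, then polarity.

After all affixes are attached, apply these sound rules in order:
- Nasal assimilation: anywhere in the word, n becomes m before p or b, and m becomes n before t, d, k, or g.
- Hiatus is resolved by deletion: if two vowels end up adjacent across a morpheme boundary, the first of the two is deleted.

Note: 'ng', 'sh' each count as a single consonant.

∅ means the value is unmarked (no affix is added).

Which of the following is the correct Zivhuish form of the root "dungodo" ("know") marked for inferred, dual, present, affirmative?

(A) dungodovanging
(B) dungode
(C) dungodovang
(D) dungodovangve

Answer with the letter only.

Attach evidentiality inferred -v → dungodov.
Attach tense present -ang (after consonant 'v') → dungodovang.
number = dual: zero marking, form stays dungodovang.
polarity = affirmative: zero marking, form stays dungodovang.
Nasal assimilation: no change.
Vowel deletion: no change.
So the correct form is dungodovang, option (C).
(A) dungodovanging is wrong: it uses negative instead of affirmative for polarity.
(B) dungode is wrong: it uses witnessed instead of inferred for evidentiality.
(D) dungodovangve is wrong: it uses plural instead of dual for number.

C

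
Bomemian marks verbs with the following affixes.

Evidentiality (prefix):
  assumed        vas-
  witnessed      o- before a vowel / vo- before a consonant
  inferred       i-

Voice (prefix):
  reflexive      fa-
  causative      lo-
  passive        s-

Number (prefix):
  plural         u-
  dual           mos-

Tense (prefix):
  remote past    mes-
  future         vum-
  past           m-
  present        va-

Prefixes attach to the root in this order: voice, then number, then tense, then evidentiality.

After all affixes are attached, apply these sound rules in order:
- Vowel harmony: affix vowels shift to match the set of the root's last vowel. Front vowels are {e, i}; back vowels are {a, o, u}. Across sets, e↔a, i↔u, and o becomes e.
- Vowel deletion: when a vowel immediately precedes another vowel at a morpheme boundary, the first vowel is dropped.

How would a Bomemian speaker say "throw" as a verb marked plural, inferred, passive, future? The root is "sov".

Attach voice passive s- → ssov.
Attach number plural u- → ussov.
Attach tense future vum- → vumussov.
Attach evidentiality inferred i- → ivumussov.
Apply vowel harmony: ivumussov → uvumussov.
Vowel deletion: no change.

uvumussov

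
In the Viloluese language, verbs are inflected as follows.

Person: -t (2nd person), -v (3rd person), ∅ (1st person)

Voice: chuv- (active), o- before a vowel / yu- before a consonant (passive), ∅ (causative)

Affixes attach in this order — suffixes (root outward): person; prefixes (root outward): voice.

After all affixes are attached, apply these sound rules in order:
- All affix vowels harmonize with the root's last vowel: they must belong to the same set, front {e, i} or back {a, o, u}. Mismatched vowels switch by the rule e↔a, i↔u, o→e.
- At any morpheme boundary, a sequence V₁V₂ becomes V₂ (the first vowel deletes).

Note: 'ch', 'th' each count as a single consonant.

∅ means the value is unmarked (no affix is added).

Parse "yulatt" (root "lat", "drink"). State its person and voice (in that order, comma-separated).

2nd person, passive

Segment: yu-lat-t.
person: -t → 2nd person.
voice: o/yu- → passive.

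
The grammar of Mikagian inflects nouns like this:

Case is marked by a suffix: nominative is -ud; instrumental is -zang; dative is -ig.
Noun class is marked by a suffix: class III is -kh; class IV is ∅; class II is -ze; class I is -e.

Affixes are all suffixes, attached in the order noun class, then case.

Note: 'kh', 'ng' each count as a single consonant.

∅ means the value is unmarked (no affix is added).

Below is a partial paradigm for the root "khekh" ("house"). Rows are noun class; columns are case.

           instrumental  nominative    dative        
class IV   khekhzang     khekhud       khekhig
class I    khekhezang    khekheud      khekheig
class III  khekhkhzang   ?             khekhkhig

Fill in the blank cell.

Attach noun class class III -kh → khekhkh.
Attach case nominative -ud → khekhkhud.

khekhkhud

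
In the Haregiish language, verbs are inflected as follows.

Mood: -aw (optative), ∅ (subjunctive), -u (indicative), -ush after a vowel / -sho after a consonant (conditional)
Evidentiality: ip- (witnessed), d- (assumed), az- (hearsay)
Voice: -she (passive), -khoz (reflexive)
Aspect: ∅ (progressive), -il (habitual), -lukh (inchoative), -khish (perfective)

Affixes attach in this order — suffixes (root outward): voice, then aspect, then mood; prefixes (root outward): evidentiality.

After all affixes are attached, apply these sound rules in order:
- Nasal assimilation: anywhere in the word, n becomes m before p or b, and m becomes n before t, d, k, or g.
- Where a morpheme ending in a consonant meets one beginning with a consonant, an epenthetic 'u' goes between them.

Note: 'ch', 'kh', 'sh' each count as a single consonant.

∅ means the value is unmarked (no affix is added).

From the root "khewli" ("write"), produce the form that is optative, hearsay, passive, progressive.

azukhewlisheaw

Attach voice passive -she → khewlishe.
aspect = progressive: zero marking, form stays khewlishe.
Attach mood optative -aw → khewlisheaw.
Attach evidentiality hearsay az- → azkhewlisheaw.
Nasal assimilation: no change.
Apply epenthesis: azkhewlisheaw → azukhewlisheaw.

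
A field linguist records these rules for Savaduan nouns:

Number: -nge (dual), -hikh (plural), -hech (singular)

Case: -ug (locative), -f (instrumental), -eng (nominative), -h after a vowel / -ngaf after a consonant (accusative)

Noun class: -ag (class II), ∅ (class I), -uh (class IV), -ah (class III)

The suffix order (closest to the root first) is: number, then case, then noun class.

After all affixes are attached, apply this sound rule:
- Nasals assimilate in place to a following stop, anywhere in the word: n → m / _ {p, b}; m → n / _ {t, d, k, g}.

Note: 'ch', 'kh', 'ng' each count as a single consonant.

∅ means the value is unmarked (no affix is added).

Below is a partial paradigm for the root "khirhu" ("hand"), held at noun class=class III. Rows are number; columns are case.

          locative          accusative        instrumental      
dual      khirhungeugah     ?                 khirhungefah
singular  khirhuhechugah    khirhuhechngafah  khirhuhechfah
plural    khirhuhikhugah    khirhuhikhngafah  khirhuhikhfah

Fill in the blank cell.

Attach number dual -nge → khirhunge.
Attach case accusative -h (after vowel 'e') → khirhungeh.
Attach noun class class III -ah → khirhungehah.
Nasal assimilation: no change.

khirhungehah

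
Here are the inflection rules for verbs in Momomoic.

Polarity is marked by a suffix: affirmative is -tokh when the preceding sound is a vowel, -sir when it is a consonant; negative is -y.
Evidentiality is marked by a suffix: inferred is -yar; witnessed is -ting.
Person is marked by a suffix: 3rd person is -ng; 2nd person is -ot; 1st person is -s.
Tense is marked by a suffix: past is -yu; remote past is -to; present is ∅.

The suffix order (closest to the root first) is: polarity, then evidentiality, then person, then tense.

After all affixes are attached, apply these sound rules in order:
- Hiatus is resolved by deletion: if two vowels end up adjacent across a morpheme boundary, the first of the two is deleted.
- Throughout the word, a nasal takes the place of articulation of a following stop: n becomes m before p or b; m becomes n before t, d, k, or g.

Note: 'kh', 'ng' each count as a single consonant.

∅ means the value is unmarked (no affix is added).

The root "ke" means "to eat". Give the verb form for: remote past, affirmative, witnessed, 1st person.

Attach polarity affirmative -tokh (after vowel 'e') → ketokh.
Attach evidentiality witnessed -ting → ketokhting.
Attach person 1st person -s → ketokhtings.
Attach tense remote past -to → ketokhtingsto.
Vowel deletion: no change.
Nasal assimilation: no change.

ketokhtingsto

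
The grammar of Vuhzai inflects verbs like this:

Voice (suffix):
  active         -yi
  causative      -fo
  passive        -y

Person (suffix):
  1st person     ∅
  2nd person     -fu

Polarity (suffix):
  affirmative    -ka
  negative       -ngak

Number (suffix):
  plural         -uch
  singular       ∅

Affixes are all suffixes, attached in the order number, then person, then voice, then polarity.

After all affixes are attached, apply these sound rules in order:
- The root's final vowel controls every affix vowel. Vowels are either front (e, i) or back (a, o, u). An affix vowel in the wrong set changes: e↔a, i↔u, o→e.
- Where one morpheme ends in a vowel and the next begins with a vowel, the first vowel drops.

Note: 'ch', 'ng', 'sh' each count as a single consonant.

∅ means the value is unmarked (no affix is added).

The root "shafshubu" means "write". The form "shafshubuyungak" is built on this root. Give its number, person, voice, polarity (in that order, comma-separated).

singular, 1st person, active, negative

Segment: shafshubu-yi-ngak.
number: ∅ → singular.
person: ∅ → 1st person.
voice: -yi → active.
polarity: -ngak → negative.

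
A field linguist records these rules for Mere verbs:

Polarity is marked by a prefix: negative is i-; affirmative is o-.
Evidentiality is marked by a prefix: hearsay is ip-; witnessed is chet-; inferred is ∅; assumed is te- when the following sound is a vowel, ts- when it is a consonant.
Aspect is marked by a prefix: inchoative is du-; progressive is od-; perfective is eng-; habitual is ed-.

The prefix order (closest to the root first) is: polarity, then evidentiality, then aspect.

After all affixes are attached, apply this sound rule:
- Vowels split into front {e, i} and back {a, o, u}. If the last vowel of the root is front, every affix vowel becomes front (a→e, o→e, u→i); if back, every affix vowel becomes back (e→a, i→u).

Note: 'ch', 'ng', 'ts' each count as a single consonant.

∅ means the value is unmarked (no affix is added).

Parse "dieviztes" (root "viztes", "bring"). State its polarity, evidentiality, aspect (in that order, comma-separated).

Segment: du-o-viztes.
polarity: o- → affirmative.
evidentiality: ∅ → inferred.
aspect: du- → inchoative.

affirmative, inferred, inchoative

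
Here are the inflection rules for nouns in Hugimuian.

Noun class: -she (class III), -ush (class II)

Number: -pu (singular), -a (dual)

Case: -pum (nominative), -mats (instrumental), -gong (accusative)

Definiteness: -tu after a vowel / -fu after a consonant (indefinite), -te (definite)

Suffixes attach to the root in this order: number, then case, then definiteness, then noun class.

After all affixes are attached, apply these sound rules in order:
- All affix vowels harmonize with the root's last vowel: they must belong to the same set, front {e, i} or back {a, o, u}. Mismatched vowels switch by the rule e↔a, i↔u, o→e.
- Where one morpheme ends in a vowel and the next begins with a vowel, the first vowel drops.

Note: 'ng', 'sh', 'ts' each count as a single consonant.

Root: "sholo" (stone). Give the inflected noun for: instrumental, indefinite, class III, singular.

Attach number singular -pu → sholopu.
Attach case instrumental -mats → sholopumats.
Attach definiteness indefinite -fu (after consonant 'ts') → sholopumatsfu.
Attach noun class class III -she → sholopumatsfushe.
Apply vowel harmony: sholopumatsfushe → sholopumatsfusha.
Vowel deletion: no change.

sholopumatsfusha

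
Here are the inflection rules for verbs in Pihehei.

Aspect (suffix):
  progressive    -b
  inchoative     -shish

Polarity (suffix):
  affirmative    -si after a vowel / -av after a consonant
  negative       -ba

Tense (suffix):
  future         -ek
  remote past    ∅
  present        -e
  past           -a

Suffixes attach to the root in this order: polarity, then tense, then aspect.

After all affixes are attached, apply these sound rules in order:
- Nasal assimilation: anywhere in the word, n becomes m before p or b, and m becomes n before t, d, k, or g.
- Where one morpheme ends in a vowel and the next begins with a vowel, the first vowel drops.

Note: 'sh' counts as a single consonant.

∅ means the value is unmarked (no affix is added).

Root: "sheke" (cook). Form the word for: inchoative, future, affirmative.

shekesekshish

Attach polarity affirmative -si (after vowel 'e') → shekesi.
Attach tense future -ek → shekesiek.
Attach aspect inchoative -shish → shekesiekshish.
Nasal assimilation: no change.
Apply vowel deletion: shekesiekshish → shekesekshish.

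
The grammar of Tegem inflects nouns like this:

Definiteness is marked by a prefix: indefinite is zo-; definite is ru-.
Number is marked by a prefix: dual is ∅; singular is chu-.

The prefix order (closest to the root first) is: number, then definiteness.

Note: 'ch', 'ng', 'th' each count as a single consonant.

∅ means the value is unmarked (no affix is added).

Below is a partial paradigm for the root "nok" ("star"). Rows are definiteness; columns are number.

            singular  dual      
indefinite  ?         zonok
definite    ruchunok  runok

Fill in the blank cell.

zochunok

Attach number singular chu- → chunok.
Attach definiteness indefinite zo- → zochunok.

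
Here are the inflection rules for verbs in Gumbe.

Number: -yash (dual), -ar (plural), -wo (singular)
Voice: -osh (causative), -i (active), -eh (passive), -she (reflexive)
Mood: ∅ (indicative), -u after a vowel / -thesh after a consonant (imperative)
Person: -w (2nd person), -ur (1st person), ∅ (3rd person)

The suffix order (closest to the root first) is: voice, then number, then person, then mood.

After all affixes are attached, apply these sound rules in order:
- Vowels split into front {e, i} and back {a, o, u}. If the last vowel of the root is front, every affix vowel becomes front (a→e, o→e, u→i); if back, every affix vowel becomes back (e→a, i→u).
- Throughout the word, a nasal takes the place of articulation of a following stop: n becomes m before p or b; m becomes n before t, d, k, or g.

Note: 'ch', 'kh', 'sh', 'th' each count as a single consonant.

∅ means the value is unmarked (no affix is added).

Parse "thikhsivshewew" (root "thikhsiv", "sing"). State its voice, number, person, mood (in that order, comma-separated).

Segment: thikhsiv-she-wo-w.
voice: -she → reflexive.
number: -wo → singular.
person: -w → 2nd person.
mood: ∅ → indicative.

reflexive, singular, 2nd person, indicative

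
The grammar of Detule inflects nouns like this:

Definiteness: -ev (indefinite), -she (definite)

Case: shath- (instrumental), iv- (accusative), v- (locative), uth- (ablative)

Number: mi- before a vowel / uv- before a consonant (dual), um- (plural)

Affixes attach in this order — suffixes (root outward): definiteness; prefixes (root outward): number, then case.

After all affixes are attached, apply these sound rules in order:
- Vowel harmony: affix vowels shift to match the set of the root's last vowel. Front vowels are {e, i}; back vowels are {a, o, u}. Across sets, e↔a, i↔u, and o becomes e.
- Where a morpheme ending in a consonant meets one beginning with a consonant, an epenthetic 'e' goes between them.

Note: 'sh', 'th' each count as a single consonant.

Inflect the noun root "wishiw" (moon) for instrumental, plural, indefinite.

Attach number plural um- → umwishiw.
Attach case instrumental shath- → shathumwishiw.
Attach definiteness indefinite -ev → shathumwishiwev.
Apply vowel harmony: shathumwishiwev → shethimwishiwev.
Apply epenthesis: shethimwishiwev → shethimewishiwev.

shethimewishiwev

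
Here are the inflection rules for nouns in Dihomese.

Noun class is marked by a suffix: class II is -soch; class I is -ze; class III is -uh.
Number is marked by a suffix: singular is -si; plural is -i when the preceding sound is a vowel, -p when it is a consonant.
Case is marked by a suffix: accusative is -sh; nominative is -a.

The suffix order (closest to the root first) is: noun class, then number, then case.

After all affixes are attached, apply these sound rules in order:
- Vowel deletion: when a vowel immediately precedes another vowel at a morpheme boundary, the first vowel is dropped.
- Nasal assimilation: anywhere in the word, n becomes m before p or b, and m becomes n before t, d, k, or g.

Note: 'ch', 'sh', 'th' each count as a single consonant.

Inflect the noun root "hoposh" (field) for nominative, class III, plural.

hoposhuhpa

Attach noun class class III -uh → hoposhuh.
Attach number plural -p (after consonant 'h') → hoposhuhp.
Attach case nominative -a → hoposhuhpa.
Vowel deletion: no change.
Nasal assimilation: no change.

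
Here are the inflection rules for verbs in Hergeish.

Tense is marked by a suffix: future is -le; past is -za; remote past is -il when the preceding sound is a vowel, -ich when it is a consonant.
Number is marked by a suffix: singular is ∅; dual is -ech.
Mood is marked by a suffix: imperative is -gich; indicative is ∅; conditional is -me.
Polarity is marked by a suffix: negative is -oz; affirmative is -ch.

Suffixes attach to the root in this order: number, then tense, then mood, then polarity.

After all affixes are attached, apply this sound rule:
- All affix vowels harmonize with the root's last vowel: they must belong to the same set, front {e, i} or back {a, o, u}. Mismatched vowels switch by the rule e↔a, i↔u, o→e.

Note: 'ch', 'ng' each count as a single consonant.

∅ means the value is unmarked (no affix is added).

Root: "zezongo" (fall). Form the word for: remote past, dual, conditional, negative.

zezongoachuchmaoz

Attach number dual -ech → zezongoech.
Attach tense remote past -ich (after consonant 'ch') → zezongoechich.
Attach mood conditional -me → zezongoechichme.
Attach polarity negative -oz → zezongoechichmeoz.
Apply vowel harmony: zezongoechichmeoz → zezongoachuchmaoz.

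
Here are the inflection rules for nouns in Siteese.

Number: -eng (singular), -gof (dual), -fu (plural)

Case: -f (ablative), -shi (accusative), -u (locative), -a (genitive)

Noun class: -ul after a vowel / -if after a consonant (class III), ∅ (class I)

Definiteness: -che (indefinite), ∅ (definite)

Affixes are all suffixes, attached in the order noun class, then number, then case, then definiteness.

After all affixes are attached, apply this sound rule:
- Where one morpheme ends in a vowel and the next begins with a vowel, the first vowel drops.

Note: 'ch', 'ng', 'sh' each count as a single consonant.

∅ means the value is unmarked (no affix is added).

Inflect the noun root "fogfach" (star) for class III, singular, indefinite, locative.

Attach noun class class III -if (after consonant 'ch') → fogfachif.
Attach number singular -eng → fogfachifeng.
Attach case locative -u → fogfachifengu.
Attach definiteness indefinite -che → fogfachifenguche.
Vowel deletion: no change.

fogfachifenguche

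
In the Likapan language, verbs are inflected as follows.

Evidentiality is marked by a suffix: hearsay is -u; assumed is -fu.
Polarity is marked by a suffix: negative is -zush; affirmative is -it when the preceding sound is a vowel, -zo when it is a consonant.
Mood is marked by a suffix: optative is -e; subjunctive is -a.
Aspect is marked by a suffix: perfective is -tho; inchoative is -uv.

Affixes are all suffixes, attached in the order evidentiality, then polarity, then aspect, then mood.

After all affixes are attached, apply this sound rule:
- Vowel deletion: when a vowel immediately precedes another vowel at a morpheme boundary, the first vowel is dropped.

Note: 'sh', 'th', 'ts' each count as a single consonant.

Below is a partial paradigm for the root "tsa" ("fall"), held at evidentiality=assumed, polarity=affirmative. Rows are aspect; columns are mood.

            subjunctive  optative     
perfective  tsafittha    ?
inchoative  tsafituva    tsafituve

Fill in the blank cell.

tsafitthe

Attach evidentiality assumed -fu → tsafu.
Attach polarity affirmative -it (after vowel 'u') → tsafuit.
Attach aspect perfective -tho → tsafuittho.
Attach mood optative -e → tsafuitthoe.
Apply vowel deletion: tsafuitthoe → tsafitthe.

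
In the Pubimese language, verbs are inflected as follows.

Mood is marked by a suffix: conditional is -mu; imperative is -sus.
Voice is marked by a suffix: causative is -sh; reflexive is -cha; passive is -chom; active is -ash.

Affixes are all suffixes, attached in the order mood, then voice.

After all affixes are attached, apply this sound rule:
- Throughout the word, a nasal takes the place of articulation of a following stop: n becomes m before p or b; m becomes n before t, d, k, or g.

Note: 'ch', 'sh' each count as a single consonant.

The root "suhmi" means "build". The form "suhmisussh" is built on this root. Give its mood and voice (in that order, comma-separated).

Segment: suhmi-sus-sh.
mood: -sus → imperative.
voice: -sh → causative.

imperative, causative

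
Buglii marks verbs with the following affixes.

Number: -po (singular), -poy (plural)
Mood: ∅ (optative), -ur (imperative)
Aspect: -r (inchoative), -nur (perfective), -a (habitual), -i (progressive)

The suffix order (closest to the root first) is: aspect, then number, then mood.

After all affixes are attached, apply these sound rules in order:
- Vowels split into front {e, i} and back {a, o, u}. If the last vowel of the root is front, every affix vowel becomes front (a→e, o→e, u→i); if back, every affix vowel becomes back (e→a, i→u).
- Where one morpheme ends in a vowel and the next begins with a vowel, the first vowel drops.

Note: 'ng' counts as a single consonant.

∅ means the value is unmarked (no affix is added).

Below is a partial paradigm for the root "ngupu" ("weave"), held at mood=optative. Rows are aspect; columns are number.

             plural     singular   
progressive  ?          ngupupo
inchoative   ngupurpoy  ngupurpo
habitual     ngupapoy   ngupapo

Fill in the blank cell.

Attach aspect progressive -i → ngupui.
Attach number plural -poy → ngupuipoy.
mood = optative: zero marking, form stays ngupuipoy.
Apply vowel harmony: ngupuipoy → ngupuupoy.
Apply vowel deletion: ngupuupoy → ngupupoy.

ngupupoy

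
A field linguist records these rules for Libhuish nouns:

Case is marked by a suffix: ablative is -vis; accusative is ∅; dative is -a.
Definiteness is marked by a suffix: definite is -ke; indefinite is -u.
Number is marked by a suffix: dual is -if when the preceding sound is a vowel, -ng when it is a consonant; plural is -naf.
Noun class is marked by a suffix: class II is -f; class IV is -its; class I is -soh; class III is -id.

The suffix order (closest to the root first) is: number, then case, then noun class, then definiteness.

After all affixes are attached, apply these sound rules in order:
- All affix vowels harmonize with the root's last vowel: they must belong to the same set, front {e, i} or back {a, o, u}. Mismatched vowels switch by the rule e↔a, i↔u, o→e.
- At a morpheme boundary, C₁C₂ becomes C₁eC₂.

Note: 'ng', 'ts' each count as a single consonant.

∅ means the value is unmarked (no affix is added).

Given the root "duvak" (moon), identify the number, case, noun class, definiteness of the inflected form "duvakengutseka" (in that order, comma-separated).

dual, accusative, class IV, definite

Segment: duvak-ng-its-ke.
number: -if/ng → dual.
case: ∅ → accusative.
noun class: -its → class IV.
definiteness: -ke → definite.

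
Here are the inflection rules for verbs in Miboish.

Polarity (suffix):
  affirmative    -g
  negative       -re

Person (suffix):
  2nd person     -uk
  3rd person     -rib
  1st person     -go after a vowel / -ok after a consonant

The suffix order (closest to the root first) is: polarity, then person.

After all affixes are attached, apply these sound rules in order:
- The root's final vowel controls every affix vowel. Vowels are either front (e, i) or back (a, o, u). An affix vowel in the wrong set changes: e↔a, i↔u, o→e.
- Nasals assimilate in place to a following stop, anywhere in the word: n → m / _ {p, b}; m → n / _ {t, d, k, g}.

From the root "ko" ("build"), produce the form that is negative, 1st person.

Attach polarity negative -re → kore.
Attach person 1st person -go (after vowel 'e') → korego.
Apply vowel harmony: korego → korago.
Nasal assimilation: no change.

korago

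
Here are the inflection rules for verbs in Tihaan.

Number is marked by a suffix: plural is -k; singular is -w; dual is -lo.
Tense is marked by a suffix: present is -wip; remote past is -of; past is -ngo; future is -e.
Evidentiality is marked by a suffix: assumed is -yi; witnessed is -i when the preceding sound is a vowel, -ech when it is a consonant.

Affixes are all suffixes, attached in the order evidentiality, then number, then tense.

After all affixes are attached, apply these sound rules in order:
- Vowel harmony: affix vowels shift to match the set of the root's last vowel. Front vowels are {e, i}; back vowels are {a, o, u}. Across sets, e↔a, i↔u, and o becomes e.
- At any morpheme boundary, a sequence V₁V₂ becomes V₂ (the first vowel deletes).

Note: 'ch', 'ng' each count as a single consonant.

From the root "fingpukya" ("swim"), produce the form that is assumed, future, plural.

fingpukyayuka

Attach evidentiality assumed -yi → fingpukyayi.
Attach number plural -k → fingpukyayik.
Attach tense future -e → fingpukyayike.
Apply vowel harmony: fingpukyayike → fingpukyayuka.
Vowel deletion: no change.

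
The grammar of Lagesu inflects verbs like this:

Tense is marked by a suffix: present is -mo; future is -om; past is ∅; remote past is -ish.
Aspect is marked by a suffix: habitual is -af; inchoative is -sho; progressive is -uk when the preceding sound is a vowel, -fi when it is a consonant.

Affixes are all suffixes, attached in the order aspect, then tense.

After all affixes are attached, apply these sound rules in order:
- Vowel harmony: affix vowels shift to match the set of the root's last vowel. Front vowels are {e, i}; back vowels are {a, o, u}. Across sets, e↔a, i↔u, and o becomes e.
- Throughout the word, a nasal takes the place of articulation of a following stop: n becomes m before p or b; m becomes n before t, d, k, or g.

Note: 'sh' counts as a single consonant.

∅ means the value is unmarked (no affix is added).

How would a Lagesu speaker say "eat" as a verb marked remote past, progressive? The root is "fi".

Attach aspect progressive -uk (after vowel 'i') → fiuk.
Attach tense remote past -ish → fiukish.
Apply vowel harmony: fiukish → fiikish.
Nasal assimilation: no change.

fiikish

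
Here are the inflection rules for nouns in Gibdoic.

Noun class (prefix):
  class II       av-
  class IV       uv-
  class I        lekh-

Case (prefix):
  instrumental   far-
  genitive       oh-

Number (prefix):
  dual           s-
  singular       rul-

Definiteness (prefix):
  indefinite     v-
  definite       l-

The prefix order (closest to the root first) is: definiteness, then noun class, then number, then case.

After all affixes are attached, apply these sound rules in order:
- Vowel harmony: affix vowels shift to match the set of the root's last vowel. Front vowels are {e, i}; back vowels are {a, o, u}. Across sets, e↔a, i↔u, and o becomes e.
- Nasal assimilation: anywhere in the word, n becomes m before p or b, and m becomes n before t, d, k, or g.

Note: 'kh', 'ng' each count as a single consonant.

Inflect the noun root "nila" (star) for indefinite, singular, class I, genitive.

ohrullakhvnila

Attach definiteness indefinite v- → vnila.
Attach noun class class I lekh- → lekhvnila.
Attach number singular rul- → rullekhvnila.
Attach case genitive oh- → ohrullekhvnila.
Apply vowel harmony: ohrullekhvnila → ohrullakhvnila.
Nasal assimilation: no change.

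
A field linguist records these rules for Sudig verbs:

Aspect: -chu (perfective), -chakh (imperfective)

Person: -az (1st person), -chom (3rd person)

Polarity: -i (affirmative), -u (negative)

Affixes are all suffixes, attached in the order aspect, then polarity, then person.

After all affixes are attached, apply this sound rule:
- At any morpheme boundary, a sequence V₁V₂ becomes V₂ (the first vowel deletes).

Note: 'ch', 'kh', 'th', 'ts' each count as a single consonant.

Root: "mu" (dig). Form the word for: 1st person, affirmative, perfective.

Attach aspect perfective -chu → muchu.
Attach polarity affirmative -i → muchui.
Attach person 1st person -az → muchuiaz.
Apply vowel deletion: muchuiaz → muchaz.

muchaz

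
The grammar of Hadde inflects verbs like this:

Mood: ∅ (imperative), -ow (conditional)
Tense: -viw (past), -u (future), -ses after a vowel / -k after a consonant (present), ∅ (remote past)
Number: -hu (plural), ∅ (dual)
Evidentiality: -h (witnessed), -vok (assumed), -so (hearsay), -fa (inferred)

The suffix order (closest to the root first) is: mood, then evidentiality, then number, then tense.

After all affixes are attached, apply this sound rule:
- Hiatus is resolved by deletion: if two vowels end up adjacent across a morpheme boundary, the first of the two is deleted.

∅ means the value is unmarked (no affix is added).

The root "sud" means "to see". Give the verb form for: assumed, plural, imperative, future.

sudvokhu

mood = imperative: zero marking, form stays sud.
Attach evidentiality assumed -vok → sudvok.
Attach number plural -hu → sudvokhu.
Attach tense future -u → sudvokhuu.
Apply vowel deletion: sudvokhuu → sudvokhu.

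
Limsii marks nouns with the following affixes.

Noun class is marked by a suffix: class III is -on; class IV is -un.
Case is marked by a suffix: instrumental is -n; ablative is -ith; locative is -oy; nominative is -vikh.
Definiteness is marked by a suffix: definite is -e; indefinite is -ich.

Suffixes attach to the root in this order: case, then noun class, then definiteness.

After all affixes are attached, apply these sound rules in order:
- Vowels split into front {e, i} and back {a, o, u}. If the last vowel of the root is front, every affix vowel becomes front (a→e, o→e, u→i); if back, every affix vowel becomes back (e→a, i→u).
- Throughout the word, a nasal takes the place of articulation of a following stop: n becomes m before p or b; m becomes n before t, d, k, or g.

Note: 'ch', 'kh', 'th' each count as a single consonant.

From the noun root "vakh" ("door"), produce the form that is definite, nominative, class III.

Attach case nominative -vikh → vakhvikh.
Attach noun class class III -on → vakhvikhon.
Attach definiteness definite -e → vakhvikhone.
Apply vowel harmony: vakhvikhone → vakhvukhona.
Nasal assimilation: no change.

vakhvukhona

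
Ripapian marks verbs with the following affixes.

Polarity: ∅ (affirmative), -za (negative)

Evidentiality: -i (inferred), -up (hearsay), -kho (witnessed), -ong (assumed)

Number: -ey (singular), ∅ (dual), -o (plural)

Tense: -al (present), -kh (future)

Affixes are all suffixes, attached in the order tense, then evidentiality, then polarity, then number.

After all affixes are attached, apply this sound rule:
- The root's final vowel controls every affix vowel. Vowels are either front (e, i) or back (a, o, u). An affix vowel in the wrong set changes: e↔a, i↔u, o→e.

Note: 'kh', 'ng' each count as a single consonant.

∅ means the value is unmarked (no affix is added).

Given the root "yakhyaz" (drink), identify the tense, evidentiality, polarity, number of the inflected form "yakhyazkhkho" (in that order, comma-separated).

Segment: yakhyaz-kh-kho.
tense: -kh → future.
evidentiality: -kho → witnessed.
polarity: ∅ → affirmative.
number: ∅ → dual.

future, witnessed, affirmative, dual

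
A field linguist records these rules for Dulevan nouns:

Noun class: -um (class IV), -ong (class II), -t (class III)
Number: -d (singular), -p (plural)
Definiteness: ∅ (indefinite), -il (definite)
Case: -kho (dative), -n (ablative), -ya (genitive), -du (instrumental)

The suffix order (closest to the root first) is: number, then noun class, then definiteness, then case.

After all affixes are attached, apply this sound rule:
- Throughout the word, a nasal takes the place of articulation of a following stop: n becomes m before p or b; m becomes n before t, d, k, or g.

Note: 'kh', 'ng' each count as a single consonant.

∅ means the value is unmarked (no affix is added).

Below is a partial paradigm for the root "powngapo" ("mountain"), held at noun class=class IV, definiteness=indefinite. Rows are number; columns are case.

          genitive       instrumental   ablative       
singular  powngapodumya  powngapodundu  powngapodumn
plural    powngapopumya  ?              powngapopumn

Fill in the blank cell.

Attach number plural -p → powngapop.
Attach noun class class IV -um → powngapopum.
definiteness = indefinite: zero marking, form stays powngapopum.
Attach case instrumental -du → powngapopumdu.
Apply nasal assimilation: powngapopumdu → powngapopundu.

powngapopundu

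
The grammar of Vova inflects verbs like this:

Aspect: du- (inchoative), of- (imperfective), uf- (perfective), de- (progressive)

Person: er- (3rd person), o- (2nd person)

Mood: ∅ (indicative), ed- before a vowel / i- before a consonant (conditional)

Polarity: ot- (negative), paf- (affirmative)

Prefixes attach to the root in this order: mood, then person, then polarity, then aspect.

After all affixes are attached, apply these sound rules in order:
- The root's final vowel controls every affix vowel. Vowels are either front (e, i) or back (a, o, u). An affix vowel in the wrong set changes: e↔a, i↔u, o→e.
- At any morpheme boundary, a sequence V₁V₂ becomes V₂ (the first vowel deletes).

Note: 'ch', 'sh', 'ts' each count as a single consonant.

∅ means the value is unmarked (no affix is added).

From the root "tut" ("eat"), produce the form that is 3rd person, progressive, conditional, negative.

Attach mood conditional i- (before consonant 't') → itut.
Attach person 3rd person er- → eritut.
Attach polarity negative ot- → oteritut.
Attach aspect progressive de- → deoteritut.
Apply vowel harmony: deoteritut → daotarutut.
Apply vowel deletion: daotarutut → dotarutut.

dotarutut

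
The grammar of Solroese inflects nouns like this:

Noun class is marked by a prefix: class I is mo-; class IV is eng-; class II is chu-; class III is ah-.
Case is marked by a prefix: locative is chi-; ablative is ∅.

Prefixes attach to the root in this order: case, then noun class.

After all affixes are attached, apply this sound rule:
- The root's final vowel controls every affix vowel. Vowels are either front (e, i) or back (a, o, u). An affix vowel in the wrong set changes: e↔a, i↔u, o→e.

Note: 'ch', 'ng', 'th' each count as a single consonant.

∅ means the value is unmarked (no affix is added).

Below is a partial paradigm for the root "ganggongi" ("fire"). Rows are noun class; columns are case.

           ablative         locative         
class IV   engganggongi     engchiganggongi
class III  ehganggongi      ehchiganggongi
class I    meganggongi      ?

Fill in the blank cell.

Attach case locative chi- → chiganggongi.
Attach noun class class I mo- → mochiganggongi.
Apply vowel harmony: mochiganggongi → mechiganggongi.

mechiganggongi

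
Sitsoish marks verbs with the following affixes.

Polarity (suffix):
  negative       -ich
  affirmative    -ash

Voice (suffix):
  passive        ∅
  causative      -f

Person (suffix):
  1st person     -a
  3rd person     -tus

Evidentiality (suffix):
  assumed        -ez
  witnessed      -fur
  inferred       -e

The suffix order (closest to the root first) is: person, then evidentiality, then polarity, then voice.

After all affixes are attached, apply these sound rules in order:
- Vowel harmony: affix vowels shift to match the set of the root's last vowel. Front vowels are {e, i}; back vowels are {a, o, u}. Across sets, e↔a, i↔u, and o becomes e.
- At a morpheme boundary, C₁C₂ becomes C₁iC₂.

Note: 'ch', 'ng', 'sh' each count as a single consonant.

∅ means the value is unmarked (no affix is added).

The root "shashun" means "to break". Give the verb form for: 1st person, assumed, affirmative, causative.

shashunaazashif

Attach person 1st person -a → shashuna.
Attach evidentiality assumed -ez → shashunaez.
Attach polarity affirmative -ash → shashunaezash.
Attach voice causative -f → shashunaezashf.
Apply vowel harmony: shashunaezashf → shashunaazashf.
Apply epenthesis: shashunaazashf → shashunaazashif.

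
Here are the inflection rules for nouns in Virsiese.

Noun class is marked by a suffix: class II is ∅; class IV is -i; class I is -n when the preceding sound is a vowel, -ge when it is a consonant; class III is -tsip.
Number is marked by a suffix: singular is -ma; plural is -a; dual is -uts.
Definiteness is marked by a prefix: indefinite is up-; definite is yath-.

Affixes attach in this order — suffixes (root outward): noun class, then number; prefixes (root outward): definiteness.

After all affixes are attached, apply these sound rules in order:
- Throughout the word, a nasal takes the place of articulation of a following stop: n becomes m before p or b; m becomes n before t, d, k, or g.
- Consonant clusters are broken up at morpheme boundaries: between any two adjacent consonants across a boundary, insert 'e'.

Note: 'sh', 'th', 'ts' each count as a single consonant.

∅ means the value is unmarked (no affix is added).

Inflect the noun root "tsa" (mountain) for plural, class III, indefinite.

Attach noun class class III -tsip → tsatsip.
Attach number plural -a → tsatsipa.
Attach definiteness indefinite up- → uptsatsipa.
Nasal assimilation: no change.
Apply epenthesis: uptsatsipa → upetsatsipa.

upetsatsipa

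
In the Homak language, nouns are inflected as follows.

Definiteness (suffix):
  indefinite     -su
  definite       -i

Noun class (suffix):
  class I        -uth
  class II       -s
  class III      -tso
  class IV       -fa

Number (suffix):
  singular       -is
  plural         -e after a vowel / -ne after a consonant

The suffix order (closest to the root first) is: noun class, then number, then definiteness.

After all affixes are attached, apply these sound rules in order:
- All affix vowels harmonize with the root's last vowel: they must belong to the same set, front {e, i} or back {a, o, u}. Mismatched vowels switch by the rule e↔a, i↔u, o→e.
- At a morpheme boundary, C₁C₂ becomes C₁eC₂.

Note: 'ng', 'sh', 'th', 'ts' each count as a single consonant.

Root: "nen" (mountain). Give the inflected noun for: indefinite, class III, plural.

nenetseesi

Attach noun class class III -tso → nentso.
Attach number plural -e (after vowel 'o') → nentsoe.
Attach definiteness indefinite -su → nentsoesu.
Apply vowel harmony: nentsoesu → nentseesi.
Apply epenthesis: nentseesi → nenetseesi.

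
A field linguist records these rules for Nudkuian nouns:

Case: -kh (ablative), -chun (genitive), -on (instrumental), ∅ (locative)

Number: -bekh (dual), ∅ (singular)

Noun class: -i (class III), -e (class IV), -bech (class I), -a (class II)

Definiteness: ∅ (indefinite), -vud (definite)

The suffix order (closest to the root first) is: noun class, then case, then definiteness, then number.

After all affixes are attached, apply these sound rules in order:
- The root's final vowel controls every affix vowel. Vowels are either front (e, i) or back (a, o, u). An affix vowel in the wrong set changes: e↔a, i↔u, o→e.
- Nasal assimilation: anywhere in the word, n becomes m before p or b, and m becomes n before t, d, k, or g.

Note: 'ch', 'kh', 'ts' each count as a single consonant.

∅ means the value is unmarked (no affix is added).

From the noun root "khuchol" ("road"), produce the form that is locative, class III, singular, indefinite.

khucholu

Attach noun class class III -i → khucholi.
case = locative: zero marking, form stays khucholi.
definiteness = indefinite: zero marking, form stays khucholi.
number = singular: zero marking, form stays khucholi.
Apply vowel harmony: khucholi → khucholu.
Nasal assimilation: no change.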